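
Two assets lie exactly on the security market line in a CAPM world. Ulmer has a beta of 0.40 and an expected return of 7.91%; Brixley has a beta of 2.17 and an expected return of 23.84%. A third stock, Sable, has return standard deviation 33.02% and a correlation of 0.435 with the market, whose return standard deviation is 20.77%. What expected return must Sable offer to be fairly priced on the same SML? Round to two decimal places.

10.53%

MRP = (23.84% − 7.91%) / (2.17 − 0.40) = 9.0000%
R_f = 7.91% − 0.40 × 9.0000% = 4.3100%
β_Sable = ρ·σ_i/σ_m = 0.435 × 33.02 / 20.77 = 0.6916
E(R_Sable) = R_f + β × MRP = 4.3100% + 0.6916 × 9.0000% = 10.53%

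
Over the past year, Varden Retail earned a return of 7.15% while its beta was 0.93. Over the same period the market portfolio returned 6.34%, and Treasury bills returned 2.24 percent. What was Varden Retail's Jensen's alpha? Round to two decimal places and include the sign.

+1.10%

Market excess return = 6.34% − 2.24% = 4.10%
CAPM benchmark = R_f + β(R_m − R_f) = 2.24% + 0.93 × 4.10% = 6.0530%
α = actual − benchmark = 7.15% − 6.0530% = +1.10%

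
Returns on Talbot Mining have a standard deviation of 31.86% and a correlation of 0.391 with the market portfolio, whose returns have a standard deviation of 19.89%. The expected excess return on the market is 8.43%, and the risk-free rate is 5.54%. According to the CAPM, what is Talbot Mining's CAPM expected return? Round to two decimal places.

10.82%

β = ρ × σ_i / σ_m = 0.391 × 31.86% / 19.89% = 0.6263
E(R) = 5.54% + 0.6263 × 8.43% = 10.82%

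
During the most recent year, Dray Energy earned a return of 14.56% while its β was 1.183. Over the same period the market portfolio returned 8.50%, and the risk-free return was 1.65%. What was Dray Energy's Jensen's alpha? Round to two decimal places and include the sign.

Market excess return = 8.50% − 1.65% = 6.85%
CAPM benchmark = R_f + β(R_m − R_f) = 1.65% + 1.183 × 6.85% = 9.75355%
α = actual − benchmark = 14.56% − 9.75355% = +4.81%

+4.81%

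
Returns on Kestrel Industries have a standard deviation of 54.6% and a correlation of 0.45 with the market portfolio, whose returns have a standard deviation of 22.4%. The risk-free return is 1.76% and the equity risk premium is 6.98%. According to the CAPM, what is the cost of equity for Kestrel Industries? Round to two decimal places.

β = ρ × σ_i / σ_m = 0.45 × 54.6% / 22.4% = 1.0969
E(R) = 1.76% + 1.0969 × 6.98% = 9.42%

9.42%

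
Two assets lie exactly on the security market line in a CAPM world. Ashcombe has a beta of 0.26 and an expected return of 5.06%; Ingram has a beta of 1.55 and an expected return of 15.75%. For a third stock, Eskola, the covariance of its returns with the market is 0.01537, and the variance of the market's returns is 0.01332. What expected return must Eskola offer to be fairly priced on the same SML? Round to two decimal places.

12.47%

MRP = (15.75% − 5.06%) / (1.55 − 0.26) = 8.2868%
R_f = 5.06% − 0.26 × 8.2868% = 2.9054%
β_Eskola = Cov / Var(R_m) = 0.01537 / 0.01332 = 1.1539
E(R_Eskola) = R_f + β × MRP = 2.9054% + 1.1539 × 8.2868% = 12.47%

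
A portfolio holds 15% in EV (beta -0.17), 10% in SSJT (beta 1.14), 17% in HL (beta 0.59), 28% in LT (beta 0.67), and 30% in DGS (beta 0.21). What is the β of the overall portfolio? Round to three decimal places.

β_P = Σ w_i β_i = 0.15×-0.17 + 0.10×1.14 + 0.17×0.59 + 0.28×0.67 + 0.30×0.21 = 0.4394

0.439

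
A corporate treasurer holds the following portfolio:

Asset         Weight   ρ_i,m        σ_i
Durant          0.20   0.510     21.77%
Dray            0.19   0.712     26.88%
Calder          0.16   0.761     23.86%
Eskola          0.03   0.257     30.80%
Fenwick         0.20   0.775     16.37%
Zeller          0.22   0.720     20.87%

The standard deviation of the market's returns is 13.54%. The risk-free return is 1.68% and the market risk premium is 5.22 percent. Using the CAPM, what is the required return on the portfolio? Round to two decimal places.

β_Durant = 0.510 × 21.77% / 13.54% = 0.8200
β_Dray = 0.712 × 26.88% / 13.54% = 1.4135
β_Calder = 0.761 × 23.86% / 13.54% = 1.3410
β_Eskola = 0.257 × 30.80% / 13.54% = 0.5846
β_Fenwick = 0.775 × 16.37% / 13.54% = 0.9370
β_Zeller = 0.720 × 20.87% / 13.54% = 1.1098
β_P = Σ w_i β_i = 0.20×0.8200 + 0.19×1.4135 + 0.16×1.3410 + 0.03×0.5846 + 0.20×0.9370 + 0.22×1.1098 = 1.0962
E(R_P) = R_f + β_P × MRP = 1.68% + 1.0962 × 5.22% = 7.40%

7.40%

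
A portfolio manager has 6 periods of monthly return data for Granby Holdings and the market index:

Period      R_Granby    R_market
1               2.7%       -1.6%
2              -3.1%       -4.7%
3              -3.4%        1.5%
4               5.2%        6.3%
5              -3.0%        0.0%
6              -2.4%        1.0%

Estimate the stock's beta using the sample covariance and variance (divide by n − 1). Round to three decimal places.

0.559

Mean R_i = (2.7 − 3.1 − 3.4 + 5.2 − 3.0 − 2.4) / 6 = -0.6667%
Mean R_m = (-1.6 − 4.7 + 1.5 + 6.3 + 0.0 + 1.0) / 6 = 0.4167%
Σ(R_i − R̄_i)(R_m − R̄_m) = 37.1767  ⇒  Cov = 37.1767 / 5 = 7.4353
Σ(R_m − R̄_m)² = 66.5483  ⇒  Var(R_m) = 66.5483 / 5 = 13.3097
β = Cov / Var(R_m) = 7.4353 / 13.3097 = 0.5586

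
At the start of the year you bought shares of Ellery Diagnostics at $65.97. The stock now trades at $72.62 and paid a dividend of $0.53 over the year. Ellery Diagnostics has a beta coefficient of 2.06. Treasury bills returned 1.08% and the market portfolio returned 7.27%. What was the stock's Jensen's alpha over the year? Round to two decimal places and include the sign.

-2.95%

Realised HPR = (P1 + D1 − P0) / P0 = (72.62 + 0.53 − 65.97) / 65.97 = 7.18 / 65.97 = 10.8837%
MRP = 7.27% − 1.08% = 6.19%
CAPM required = R_f + β·MRP = 1.08% + 2.06 × 6.19% = 13.8314%
α = realised − required = 10.8837% − 13.8314% = -2.95%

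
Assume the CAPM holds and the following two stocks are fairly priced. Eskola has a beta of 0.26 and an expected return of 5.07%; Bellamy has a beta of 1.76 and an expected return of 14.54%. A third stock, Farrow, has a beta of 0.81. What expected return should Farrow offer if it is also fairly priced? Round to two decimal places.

MRP (SML slope) = (14.54% − 5.07%) / (1.76 − 0.26) = 9.47% / 1.50 = 6.3133%
R_f (intercept) = 5.07% − 0.26 × 6.3133% = 3.4285%
E(R_Farrow) = R_f + β × MRP = 3.4285% + 0.81 × 6.3133% = 8.54%

8.54%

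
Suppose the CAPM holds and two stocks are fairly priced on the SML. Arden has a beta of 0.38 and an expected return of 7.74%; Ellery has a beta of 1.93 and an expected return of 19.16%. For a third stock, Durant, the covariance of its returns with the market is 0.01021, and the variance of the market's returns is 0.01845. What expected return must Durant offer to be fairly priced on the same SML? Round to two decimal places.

9.02%

MRP = (19.16% − 7.74%) / (1.93 − 0.38) = 7.3677%
R_f = 7.74% − 0.38 × 7.3677% = 4.9403%
β_Durant = Cov / Var(R_m) = 0.01021 / 0.01845 = 0.5534
E(R_Durant) = R_f + β × MRP = 4.9403% + 0.5534 × 7.3677% = 9.02%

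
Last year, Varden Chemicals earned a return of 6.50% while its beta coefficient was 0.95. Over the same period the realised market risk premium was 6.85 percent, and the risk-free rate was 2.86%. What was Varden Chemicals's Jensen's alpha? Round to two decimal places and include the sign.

-2.87%

CAPM benchmark = R_f + β(R_m − R_f) = 2.86% + 0.95 × 6.85% = 9.3675%
α = actual − benchmark = 6.50% − 9.3675% = -2.87%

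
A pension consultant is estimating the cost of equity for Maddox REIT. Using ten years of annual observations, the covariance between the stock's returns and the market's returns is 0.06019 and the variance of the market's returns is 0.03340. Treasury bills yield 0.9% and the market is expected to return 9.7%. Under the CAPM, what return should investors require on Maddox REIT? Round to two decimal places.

16.76%

β = Cov(R_i, R_m) / Var(R_m) = 0.06019 / 0.03340 = 1.8021
MRP = 9.7% − 0.9% = 8.80%
E(R) = R_f + β × MRP = 0.9% + 1.8021 × 8.8% = 16.76%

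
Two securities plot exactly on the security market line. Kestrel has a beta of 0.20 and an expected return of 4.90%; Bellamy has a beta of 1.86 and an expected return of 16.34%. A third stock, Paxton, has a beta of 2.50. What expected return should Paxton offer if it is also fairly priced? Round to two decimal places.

20.75%

MRP (SML slope) = (16.34% − 4.90%) / (1.86 − 0.20) = 11.44% / 1.66 = 6.8916%
R_f (intercept) = 4.90% − 0.20 × 6.8916% = 3.5217%
E(R_Paxton) = R_f + β × MRP = 3.5217% + 2.50 × 6.8916% = 20.75%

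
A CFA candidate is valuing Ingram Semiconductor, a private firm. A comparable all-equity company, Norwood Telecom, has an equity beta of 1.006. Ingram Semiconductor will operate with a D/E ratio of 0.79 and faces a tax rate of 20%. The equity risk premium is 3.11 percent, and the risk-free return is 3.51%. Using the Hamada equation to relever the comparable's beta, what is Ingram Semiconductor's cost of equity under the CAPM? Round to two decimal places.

β_L = β_U × [1 + (1 − t)(D/E)] = 1.006 × [1 + (1 − 0.20) × 0.79]
    = 1.006 × [1 + 0.80 × 0.79] = 1.006 × 1.6320 = 1.6418
E(R) = R_f + β_L × MRP = 3.51% + 1.6418 × 3.11% = 8.62%

8.62%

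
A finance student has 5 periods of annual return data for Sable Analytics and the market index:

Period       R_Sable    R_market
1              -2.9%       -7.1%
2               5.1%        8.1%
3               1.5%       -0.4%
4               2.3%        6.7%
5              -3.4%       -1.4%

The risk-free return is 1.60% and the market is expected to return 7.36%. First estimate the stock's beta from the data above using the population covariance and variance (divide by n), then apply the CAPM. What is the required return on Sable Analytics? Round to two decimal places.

4.49%

Mean R_i = (-2.9 + 5.1 + 1.5 + 2.3 − 3.4) / 5 = 0.5200%
Mean R_m = (-7.1 + 8.1 − 0.4 + 6.7 − 1.4) / 5 = 1.1800%
Σ(R_i − R̄_i)(R_m − R̄_m) = 78.4020  ⇒  Cov = 78.4020 / 5 = 15.6804
Σ(R_m − R̄_m)² = 156.0680  ⇒  Var(R_m) = 156.0680 / 5 = 31.2136
β = Cov / Var(R_m) = 15.6804 / 31.2136 = 0.5024
MRP = 7.36% − 1.60% = 5.76%
E(R) = R_f + β × MRP = 1.60% + 0.5024 × 5.76% = 4.49%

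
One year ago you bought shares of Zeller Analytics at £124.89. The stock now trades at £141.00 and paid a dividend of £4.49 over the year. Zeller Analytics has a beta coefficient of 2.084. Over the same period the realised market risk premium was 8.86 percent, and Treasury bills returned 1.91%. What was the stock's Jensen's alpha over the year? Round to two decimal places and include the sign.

-3.88%

Realised HPR = (P1 + D1 − P0) / P0 = (141.00 + 4.49 − 124.89) / 124.89 = 20.60 / 124.89 = 16.4945%
CAPM required = R_f + β·MRP = 1.91% + 2.084 × 8.86% = 20.37424%
α = realised − required = 16.4945% − 20.37424% = -3.88%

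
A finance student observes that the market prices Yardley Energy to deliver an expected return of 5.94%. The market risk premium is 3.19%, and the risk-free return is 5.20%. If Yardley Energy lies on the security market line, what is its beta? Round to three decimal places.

0.232

β = (E(R) − R_f) / MRP = (5.94% − 5.20%) / 3.19% = 0.74% / 3.19% = 0.232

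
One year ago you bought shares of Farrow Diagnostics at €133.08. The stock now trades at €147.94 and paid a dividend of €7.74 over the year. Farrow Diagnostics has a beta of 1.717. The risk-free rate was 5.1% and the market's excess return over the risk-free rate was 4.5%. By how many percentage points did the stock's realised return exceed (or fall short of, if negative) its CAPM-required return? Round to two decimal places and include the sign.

Realised HPR = (P1 + D1 − P0) / P0 = (147.94 + 7.74 − 133.08) / 133.08 = 22.60 / 133.08 = 16.9823%
CAPM required = R_f + β·MRP = 5.1% + 1.717 × 4.5% = 12.8265%
α = realised − required = 16.9823% − 12.8265% = +4.16%

+4.16%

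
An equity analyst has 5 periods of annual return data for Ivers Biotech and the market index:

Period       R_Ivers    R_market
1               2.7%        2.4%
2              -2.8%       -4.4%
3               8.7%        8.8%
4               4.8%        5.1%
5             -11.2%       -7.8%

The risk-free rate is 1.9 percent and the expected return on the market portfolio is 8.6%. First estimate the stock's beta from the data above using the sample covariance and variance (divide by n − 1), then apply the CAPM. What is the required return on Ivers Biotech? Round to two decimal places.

9.30%

Mean R_i = (2.7 − 2.8 + 8.7 + 4.8 − 11.2) / 5 = 0.4400%
Mean R_m = (2.4 − 4.4 + 8.8 + 5.1 − 7.8) / 5 = 0.8200%
Σ(R_i − R̄_i)(R_m − R̄_m) = 205.3960  ⇒  Cov = 205.3960 / 4 = 51.3490
Σ(R_m − R̄_m)² = 186.0480  ⇒  Var(R_m) = 186.0480 / 4 = 46.5120
β = Cov / Var(R_m) = 51.3490 / 46.5120 = 1.1040
MRP = 8.6% − 1.9% = 6.70%
E(R) = R_f + β × MRP = 1.9% + 1.1040 × 6.7% = 9.30%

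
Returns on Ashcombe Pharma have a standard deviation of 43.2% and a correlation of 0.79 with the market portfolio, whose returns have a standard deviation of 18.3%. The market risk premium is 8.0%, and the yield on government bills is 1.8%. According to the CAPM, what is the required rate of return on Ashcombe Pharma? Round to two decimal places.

16.72%

β = ρ × σ_i / σ_m = 0.79 × 43.2% / 18.3% = 1.8649
E(R) = 1.8% + 1.8649 × 8.0% = 16.72%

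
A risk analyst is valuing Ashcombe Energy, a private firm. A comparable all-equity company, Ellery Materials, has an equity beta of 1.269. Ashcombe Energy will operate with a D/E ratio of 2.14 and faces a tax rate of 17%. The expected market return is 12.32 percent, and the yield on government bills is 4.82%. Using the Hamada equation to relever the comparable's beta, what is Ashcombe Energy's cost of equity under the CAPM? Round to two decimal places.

β_L = β_U × [1 + (1 − t)(D/E)] = 1.269 × [1 + (1 − 0.17) × 2.14]
    = 1.269 × [1 + 0.83 × 2.14] = 1.269 × 2.7762 = 3.5230
MRP = 12.32% − 4.82% = 7.50%
E(R) = R_f + β_L × MRP = 4.82% + 3.5230 × 7.50% = 31.24%

31.24%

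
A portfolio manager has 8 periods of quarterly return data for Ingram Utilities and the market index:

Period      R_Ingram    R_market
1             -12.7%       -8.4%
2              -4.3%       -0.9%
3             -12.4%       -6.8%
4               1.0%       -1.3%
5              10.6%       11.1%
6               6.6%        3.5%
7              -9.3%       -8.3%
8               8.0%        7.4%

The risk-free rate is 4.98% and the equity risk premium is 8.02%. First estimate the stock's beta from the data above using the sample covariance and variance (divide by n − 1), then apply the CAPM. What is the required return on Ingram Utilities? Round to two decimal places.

Mean R_i = (-12.7 − 4.3 − 12.4 + 1.0 + 10.6 + 6.6 − 9.3 + 8.0) / 8 = -1.5625%
Mean R_m = (-8.4 − 0.9 − 6.8 − 1.3 + 11.1 + 3.5 − 8.3 + 7.4) / 8 = -0.4625%
Σ(R_i − R̄_i)(R_m − R̄_m) = 464.9388  ⇒  Cov = 464.9388 / 7 = 66.4198
Σ(R_m − R̄_m)² = 376.6988  ⇒  Var(R_m) = 376.6988 / 7 = 53.8141
β = Cov / Var(R_m) = 66.4198 / 53.8141 = 1.2342
E(R) = R_f + β × MRP = 4.98% + 1.2342 × 8.02% = 14.88%

14.88%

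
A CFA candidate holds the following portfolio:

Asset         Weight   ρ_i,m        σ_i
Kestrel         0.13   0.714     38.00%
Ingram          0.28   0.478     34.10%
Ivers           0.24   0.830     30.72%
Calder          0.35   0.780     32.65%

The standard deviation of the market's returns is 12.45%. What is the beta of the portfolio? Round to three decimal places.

β_Kestrel = 0.714 × 38.00% / 12.45% = 2.1793
β_Ingram = 0.478 × 34.10% / 12.45% = 1.3092
β_Ivers = 0.830 × 30.72% / 12.45% = 2.0480
β_Calder = 0.780 × 32.65% / 12.45% = 2.0455
β_P = Σ w_i β_i = 0.13×2.1793 + 0.28×1.3092 + 0.24×2.0480 + 0.35×2.0455 = 1.8573

1.857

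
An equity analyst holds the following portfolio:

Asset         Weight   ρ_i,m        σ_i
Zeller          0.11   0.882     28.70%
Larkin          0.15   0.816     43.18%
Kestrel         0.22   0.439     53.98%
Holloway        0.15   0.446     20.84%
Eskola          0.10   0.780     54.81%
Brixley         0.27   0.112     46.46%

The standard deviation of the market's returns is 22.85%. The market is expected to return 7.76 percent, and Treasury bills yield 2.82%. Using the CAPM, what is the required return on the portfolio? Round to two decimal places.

7.22%

β_Zeller = 0.882 × 28.70% / 22.85% = 1.1078
β_Larkin = 0.816 × 43.18% / 22.85% = 1.5420
β_Kestrel = 0.439 × 53.98% / 22.85% = 1.0371
β_Holloway = 0.446 × 20.84% / 22.85% = 0.4068
β_Eskola = 0.780 × 54.81% / 22.85% = 1.8710
β_Brixley = 0.112 × 46.46% / 22.85% = 0.2277
β_P = Σ w_i β_i = 0.11×1.1078 + 0.15×1.5420 + 0.22×1.0371 + 0.15×0.4068 + 0.10×1.8710 + 0.27×0.2277 = 0.8909
MRP = 7.76% − 2.82% = 4.94%
E(R_P) = R_f + β_P × MRP = 2.82% + 0.8909 × 4.94% = 7.22%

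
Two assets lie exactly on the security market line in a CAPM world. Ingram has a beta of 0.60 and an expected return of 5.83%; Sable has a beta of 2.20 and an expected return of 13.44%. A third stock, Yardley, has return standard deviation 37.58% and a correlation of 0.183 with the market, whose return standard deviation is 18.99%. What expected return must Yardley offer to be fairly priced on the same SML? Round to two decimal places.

4.70%

MRP = (13.44% − 5.83%) / (2.20 − 0.60) = 4.7563%
R_f = 5.83% − 0.60 × 4.7563% = 2.9762%
β_Yardley = ρ·σ_i/σ_m = 0.183 × 37.58 / 18.99 = 0.3621
E(R_Yardley) = R_f + β × MRP = 2.9762% + 0.3621 × 4.7563% = 4.70%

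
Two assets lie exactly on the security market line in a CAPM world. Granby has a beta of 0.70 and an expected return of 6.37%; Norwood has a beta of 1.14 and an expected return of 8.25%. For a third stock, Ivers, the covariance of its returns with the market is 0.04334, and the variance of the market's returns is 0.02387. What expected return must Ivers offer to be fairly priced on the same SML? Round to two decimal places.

11.14%

MRP = (8.25% − 6.37%) / (1.14 − 0.70) = 4.2727%
R_f = 6.37% − 0.70 × 4.2727% = 3.3791%
β_Ivers = Cov / Var(R_m) = 0.04334 / 0.02387 = 1.8157
E(R_Ivers) = R_f + β × MRP = 3.3791% + 1.8157 × 4.2727% = 11.14%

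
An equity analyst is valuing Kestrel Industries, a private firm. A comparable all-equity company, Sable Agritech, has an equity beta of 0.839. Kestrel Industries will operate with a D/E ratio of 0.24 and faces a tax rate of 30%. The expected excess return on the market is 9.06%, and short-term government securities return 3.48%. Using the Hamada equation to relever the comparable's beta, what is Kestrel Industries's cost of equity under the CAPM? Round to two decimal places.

β_L = β_U × [1 + (1 − t)(D/E)] = 0.839 × [1 + (1 − 0.30) × 0.24]
    = 0.839 × [1 + 0.70 × 0.24] = 0.839 × 1.1680 = 0.9800
E(R) = R_f + β_L × MRP = 3.48% + 0.9800 × 9.06% = 12.36%

12.36%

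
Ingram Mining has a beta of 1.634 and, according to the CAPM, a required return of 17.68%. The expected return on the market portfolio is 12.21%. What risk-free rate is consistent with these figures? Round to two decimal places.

E(R) = R_f + β(E(R_m) − R_f) = R_f(1 − β) + β·E(R_m)
17.68% = R_f × (1 − 1.634) + 1.634 × 12.21%
17.68% = R_f × -0.634 + 19.95114%
R_f = (17.68% − 19.95114%) / -0.634 = 3.58%

3.58%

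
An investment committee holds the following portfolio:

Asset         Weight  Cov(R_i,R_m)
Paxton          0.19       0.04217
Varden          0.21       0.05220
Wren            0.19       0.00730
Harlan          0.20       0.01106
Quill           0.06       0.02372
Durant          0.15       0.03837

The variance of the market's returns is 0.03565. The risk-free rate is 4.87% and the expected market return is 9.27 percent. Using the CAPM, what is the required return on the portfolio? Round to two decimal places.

8.54%

β_Paxton = 0.04217 / 0.03565 = 1.1829
β_Varden = 0.05220 / 0.03565 = 1.4642
β_Wren = 0.00730 / 0.03565 = 0.2048
β_Harlan = 0.01106 / 0.03565 = 0.3102
β_Quill = 0.02372 / 0.03565 = 0.6654
β_Durant = 0.03837 / 0.03565 = 1.0763
β_P = Σ w_i β_i = 0.19×1.1829 + 0.21×1.4642 + 0.19×0.2048 + 0.20×0.3102 + 0.06×0.6654 + 0.15×1.0763 = 0.8346
MRP = 9.27% − 4.87% = 4.40%
E(R_P) = R_f + β_P × MRP = 4.87% + 0.8346 × 4.40% = 8.54%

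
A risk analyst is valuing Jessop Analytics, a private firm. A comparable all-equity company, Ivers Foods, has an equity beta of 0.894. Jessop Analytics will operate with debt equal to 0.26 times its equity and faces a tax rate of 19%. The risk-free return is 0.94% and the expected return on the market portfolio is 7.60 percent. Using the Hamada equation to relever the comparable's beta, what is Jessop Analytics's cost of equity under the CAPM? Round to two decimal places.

8.15%

β_L = β_U × [1 + (1 − t)(D/E)] = 0.894 × [1 + (1 − 0.19) × 0.26]
    = 0.894 × [1 + 0.81 × 0.26] = 0.894 × 1.2106 = 1.0823
MRP = 7.60% − 0.94% = 6.66%
E(R) = R_f + β_L × MRP = 0.94% + 1.0823 × 6.66% = 8.15%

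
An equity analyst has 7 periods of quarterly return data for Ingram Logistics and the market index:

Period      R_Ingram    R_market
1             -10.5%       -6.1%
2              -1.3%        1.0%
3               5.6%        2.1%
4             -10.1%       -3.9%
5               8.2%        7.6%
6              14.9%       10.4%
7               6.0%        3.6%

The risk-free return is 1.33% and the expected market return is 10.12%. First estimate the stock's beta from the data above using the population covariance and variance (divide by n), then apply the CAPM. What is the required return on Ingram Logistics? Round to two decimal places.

15.25%

Mean R_i = (-10.5 − 1.3 + 5.6 − 10.1 + 8.2 + 14.9 + 6.0) / 7 = 1.8286%
Mean R_m = (-6.1 + 1.0 + 2.1 − 3.9 + 7.6 + 10.4 + 3.6) / 7 = 2.1000%
Σ(R_i − R̄_i)(R_m − R̄_m) = 325.9000  ⇒  Cov = 325.9000 / 7 = 46.5571
Σ(R_m − R̄_m)² = 205.8400  ⇒  Var(R_m) = 205.8400 / 7 = 29.4057
β = Cov / Var(R_m) = 46.5571 / 29.4057 = 1.5833
MRP = 10.12% − 1.33% = 8.79%
E(R) = R_f + β × MRP = 1.33% + 1.5833 × 8.79% = 15.25%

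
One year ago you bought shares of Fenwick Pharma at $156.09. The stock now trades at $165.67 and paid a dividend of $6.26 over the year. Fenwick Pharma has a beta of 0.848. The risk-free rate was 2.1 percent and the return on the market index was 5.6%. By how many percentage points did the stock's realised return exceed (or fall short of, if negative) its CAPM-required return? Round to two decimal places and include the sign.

Realised HPR = (P1 + D1 − P0) / P0 = (165.67 + 6.26 − 156.09) / 156.09 = 15.84 / 156.09 = 10.1480%
MRP = 5.6% − 2.1% = 3.50%
CAPM required = R_f + β·MRP = 2.1% + 0.848 × 3.5% = 5.0680%
α = realised − required = 10.1480% − 5.0680% = +5.08%

+5.08%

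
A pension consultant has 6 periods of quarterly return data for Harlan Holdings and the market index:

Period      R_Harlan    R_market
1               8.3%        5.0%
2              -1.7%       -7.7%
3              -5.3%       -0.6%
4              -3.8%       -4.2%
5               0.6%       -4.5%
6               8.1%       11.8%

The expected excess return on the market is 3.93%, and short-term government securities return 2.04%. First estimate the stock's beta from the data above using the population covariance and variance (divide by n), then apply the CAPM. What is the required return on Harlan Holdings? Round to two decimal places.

Mean R_i = (8.3 − 1.7 − 5.3 − 3.8 + 0.6 + 8.1) / 6 = 1.0333%
Mean R_m = (5.0 − 7.7 − 0.6 − 4.2 − 4.5 + 11.8) / 6 = -0.0333%
Σ(R_i − R̄_i)(R_m − R̄_m) = 166.8167  ⇒  Cov = 166.8167 / 6 = 27.8028
Σ(R_m − R̄_m)² = 261.7733  ⇒  Var(R_m) = 261.7733 / 6 = 43.6289
β = Cov / Var(R_m) = 27.8028 / 43.6289 = 0.6373
E(R) = R_f + β × MRP = 2.04% + 0.6373 × 3.93% = 4.54%

4.54%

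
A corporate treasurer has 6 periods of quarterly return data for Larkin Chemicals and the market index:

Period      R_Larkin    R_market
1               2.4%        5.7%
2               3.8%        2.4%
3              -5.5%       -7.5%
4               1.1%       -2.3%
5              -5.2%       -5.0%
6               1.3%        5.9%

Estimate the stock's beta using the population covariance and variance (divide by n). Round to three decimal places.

Mean R_i = (2.4 + 3.8 − 5.5 + 1.1 − 5.2 + 1.3) / 6 = -0.3500%
Mean R_m = (5.7 + 2.4 − 7.5 − 2.3 − 5.0 + 5.9) / 6 = -0.1333%
Σ(R_i − R̄_i)(R_m − R̄_m) = 94.9100  ⇒  Cov = 94.9100 / 6 = 15.8183
Σ(R_m − R̄_m)² = 159.4933  ⇒  Var(R_m) = 159.4933 / 6 = 26.5822
β = Cov / Var(R_m) = 15.8183 / 26.5822 = 0.5951

0.595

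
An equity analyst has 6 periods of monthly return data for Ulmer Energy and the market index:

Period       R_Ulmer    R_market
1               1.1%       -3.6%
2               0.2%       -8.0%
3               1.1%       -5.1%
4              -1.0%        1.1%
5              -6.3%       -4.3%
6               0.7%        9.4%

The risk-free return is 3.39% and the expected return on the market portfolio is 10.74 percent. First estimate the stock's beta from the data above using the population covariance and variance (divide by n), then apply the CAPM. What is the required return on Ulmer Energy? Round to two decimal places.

3.93%

Mean R_i = (1.1 + 0.2 + 1.1 − 1.0 − 6.3 + 0.7) / 6 = -0.7000%
Mean R_m = (-3.6 − 8.0 − 5.1 + 1.1 − 4.3 + 9.4) / 6 = -1.7500%
Σ(R_i − R̄_i)(R_m − R̄_m) = 14.0500  ⇒  Cov = 14.0500 / 6 = 2.3417
Σ(R_m − R̄_m)² = 192.6550  ⇒  Var(R_m) = 192.6550 / 6 = 32.1092
β = Cov / Var(R_m) = 2.3417 / 32.1092 = 0.0729
MRP = 10.74% − 3.39% = 7.35%
E(R) = R_f + β × MRP = 3.39% + 0.0729 × 7.35% = 3.93%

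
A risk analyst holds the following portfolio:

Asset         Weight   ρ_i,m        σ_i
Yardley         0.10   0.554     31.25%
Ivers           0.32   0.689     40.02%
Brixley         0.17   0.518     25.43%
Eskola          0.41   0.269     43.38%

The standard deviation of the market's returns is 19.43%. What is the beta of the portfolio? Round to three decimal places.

0.905

β_Yardley = 0.554 × 31.25% / 19.43% = 0.8910
β_Ivers = 0.689 × 40.02% / 19.43% = 1.4191
β_Brixley = 0.518 × 25.43% / 19.43% = 0.6780
β_Eskola = 0.269 × 43.38% / 19.43% = 0.6006
β_P = Σ w_i β_i = 0.10×0.8910 + 0.32×1.4191 + 0.17×0.6780 + 0.41×0.6006 = 0.9047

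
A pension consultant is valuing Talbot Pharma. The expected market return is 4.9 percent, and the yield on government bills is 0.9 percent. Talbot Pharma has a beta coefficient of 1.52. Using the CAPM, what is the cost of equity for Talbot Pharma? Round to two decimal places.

Market risk premium = E(R_m) − R_f = 4.9% − 0.9% = 4.00%
E(R) = R_f + β × MRP = 0.9% + 1.52 × 4.0% = 6.98%

6.98%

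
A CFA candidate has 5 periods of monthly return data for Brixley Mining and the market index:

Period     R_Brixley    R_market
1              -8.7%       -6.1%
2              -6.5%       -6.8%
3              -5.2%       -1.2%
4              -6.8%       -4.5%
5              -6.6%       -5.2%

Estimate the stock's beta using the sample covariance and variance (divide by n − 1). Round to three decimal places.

0.399

Mean R_i = (-8.7 − 6.5 − 5.2 − 6.8 − 6.6) / 5 = -6.7600%
Mean R_m = (-6.1 − 6.8 − 1.2 − 4.5 − 5.2) / 5 = -4.7600%
Σ(R_i − R̄_i)(R_m − R̄_m) = 7.5420  ⇒  Cov = 7.5420 / 4 = 1.8855
Σ(R_m − R̄_m)² = 18.8920  ⇒  Var(R_m) = 18.8920 / 4 = 4.7230
β = Cov / Var(R_m) = 1.8855 / 4.7230 = 0.3992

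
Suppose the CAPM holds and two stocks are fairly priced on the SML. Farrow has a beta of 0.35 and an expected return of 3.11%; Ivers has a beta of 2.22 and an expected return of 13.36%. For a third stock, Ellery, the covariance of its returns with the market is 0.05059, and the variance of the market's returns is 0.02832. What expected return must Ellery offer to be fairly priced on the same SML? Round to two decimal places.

10.98%

MRP = (13.36% − 3.11%) / (2.22 − 0.35) = 5.4813%
R_f = 3.11% − 0.35 × 5.4813% = 1.1915%
β_Ellery = Cov / Var(R_m) = 0.05059 / 0.02832 = 1.7864
E(R_Ellery) = R_f + β × MRP = 1.1915% + 1.7864 × 5.4813% = 10.98%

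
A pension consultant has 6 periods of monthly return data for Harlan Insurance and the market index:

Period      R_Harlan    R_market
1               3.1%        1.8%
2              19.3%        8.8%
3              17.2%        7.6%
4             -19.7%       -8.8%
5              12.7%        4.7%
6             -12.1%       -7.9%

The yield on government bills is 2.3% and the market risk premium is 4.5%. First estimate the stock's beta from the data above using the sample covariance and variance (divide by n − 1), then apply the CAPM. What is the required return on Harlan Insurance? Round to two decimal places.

11.69%

Mean R_i = (3.1 + 19.3 + 17.2 − 19.7 + 12.7 − 12.1) / 6 = 3.4167%
Mean R_m = (1.8 + 8.8 + 7.6 − 8.8 + 4.7 − 7.9) / 6 = 1.0333%
Σ(R_i − R̄_i)(R_m − R̄_m) = 613.5967  ⇒  Cov = 613.5967 / 5 = 122.7193
Σ(R_m − R̄_m)² = 293.9733  ⇒  Var(R_m) = 293.9733 / 5 = 58.7947
β = Cov / Var(R_m) = 122.7193 / 58.7947 = 2.0873
E(R) = R_f + β × MRP = 2.3% + 2.0873 × 4.5% = 11.69%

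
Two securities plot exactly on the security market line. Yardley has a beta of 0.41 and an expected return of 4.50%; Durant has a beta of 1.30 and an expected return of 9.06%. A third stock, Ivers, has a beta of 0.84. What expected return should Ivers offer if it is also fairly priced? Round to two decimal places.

6.70%

MRP (SML slope) = (9.06% − 4.50%) / (1.30 − 0.41) = 4.56% / 0.89 = 5.1236%
R_f (intercept) = 4.50% − 0.41 × 5.1236% = 2.3993%
E(R_Ivers) = R_f + β × MRP = 2.3993% + 0.84 × 5.1236% = 6.70%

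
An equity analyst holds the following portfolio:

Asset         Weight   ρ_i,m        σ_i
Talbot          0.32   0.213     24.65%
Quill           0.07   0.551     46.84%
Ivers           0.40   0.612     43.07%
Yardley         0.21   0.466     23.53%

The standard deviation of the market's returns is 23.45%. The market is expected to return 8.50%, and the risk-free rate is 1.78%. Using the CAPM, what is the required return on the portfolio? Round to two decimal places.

β_Talbot = 0.213 × 24.65% / 23.45% = 0.2239
β_Quill = 0.551 × 46.84% / 23.45% = 1.1006
β_Ivers = 0.612 × 43.07% / 23.45% = 1.1240
β_Yardley = 0.466 × 23.53% / 23.45% = 0.4676
β_P = Σ w_i β_i = 0.32×0.2239 + 0.07×1.1006 + 0.40×1.1240 + 0.21×0.4676 = 0.6965
MRP = 8.50% − 1.78% = 6.72%
E(R_P) = R_f + β_P × MRP = 1.78% + 0.6965 × 6.72% = 6.46%

6.46%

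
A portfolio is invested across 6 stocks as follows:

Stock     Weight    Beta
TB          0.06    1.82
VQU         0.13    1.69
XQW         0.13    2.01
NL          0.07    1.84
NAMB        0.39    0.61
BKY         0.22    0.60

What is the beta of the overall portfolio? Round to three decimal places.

1.089

β_P = Σ w_i β_i = 0.06×1.82 + 0.13×1.69 + 0.13×2.01 + 0.07×1.84 + 0.39×0.61 + 0.22×0.60 = 1.0889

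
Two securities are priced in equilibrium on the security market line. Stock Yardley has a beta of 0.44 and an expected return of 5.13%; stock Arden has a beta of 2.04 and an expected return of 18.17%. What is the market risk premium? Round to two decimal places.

Both satisfy E(R) = R_f + β·MRP, so the slope of the SML is
MRP = (18.17% − 5.13%) / (2.04 − 0.44) = 13.04% / 1.60 = 8.1500%

8.15%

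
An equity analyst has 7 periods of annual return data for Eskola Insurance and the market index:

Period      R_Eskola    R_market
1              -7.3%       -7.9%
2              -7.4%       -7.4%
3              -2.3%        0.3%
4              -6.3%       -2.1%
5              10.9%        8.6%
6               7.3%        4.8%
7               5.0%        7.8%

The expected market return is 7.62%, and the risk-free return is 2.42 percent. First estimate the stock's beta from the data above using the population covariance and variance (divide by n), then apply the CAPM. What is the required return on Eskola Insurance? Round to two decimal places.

7.91%

Mean R_i = (-7.3 − 7.4 − 2.3 − 6.3 + 10.9 + 7.3 + 5.0) / 7 = -0.0143%
Mean R_m = (-7.9 − 7.4 + 0.3 − 2.1 + 8.6 + 4.8 + 7.8) / 7 = 0.5857%
Σ(R_i − R̄_i)(R_m − R̄_m) = 292.8086  ⇒  Cov = 292.8086 / 7 = 41.8298
Σ(R_m − R̄_m)² = 277.1086  ⇒  Var(R_m) = 277.1086 / 7 = 39.5869
β = Cov / Var(R_m) = 41.8298 / 39.5869 = 1.0567
MRP = 7.62% − 2.42% = 5.20%
E(R) = R_f + β × MRP = 2.42% + 1.0567 × 5.20% = 7.91%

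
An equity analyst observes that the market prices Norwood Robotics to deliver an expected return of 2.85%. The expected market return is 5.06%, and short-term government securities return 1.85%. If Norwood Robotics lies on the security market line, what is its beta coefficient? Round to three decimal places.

0.312

MRP = 5.06% − 1.85% = 3.21%
β = (E(R) − R_f) / MRP = (2.85% − 1.85%) / 3.21% = 1.00% / 3.21% = 0.312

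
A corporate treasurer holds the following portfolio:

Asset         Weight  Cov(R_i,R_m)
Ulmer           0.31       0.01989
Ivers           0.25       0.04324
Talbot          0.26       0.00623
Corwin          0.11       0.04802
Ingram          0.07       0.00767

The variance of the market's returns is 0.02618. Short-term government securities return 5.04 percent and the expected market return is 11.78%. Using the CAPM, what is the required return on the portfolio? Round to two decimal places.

β_Ulmer = 0.01989 / 0.02618 = 0.7597
β_Ivers = 0.04324 / 0.02618 = 1.6516
β_Talbot = 0.00623 / 0.02618 = 0.2380
β_Corwin = 0.04802 / 0.02618 = 1.8342
β_Ingram = 0.00767 / 0.02618 = 0.2930
β_P = Σ w_i β_i = 0.31×0.7597 + 0.25×1.6516 + 0.26×0.2380 + 0.11×1.8342 + 0.07×0.2930 = 0.9326
MRP = 11.78% − 5.04% = 6.74%
E(R_P) = R_f + β_P × MRP = 5.04% + 0.9326 × 6.74% = 11.33%

11.33%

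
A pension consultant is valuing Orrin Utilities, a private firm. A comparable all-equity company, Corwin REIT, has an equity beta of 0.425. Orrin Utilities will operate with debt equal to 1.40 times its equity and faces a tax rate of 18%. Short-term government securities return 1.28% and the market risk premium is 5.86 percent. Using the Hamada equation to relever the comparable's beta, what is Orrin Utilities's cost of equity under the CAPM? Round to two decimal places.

6.63%

β_L = β_U × [1 + (1 − t)(D/E)] = 0.425 × [1 + (1 − 0.18) × 1.40]
    = 0.425 × [1 + 0.82 × 1.40] = 0.425 × 2.1480 = 0.9129
E(R) = R_f + β_L × MRP = 1.28% + 0.9129 × 5.86% = 6.63%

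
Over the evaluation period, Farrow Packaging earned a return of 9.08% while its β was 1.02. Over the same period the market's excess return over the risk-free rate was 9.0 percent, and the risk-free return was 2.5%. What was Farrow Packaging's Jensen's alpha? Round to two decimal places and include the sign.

-2.60%

CAPM benchmark = R_f + β(R_m − R_f) = 2.5% + 1.02 × 9.0% = 11.6800%
α = actual − benchmark = 9.08% − 11.6800% = -2.60%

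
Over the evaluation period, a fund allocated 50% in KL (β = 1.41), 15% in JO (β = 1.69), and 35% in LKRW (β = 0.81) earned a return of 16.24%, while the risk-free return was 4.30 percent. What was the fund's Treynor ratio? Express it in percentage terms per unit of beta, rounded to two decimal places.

β_P = 0.50×1.41 + 0.15×1.69 + 0.35×0.81 = 1.2420
Treynor = (R_P − R_f) / β_P = (16.24% − 4.30%) / 1.2420 = 11.94% / 1.2420 = 9.61%

9.61%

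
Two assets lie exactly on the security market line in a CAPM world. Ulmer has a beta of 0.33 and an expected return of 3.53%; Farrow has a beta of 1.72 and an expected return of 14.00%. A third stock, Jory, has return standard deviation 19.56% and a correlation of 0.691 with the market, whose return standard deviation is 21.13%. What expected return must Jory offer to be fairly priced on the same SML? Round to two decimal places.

5.86%

MRP = (14.00% − 3.53%) / (1.72 − 0.33) = 7.5324%
R_f = 3.53% − 0.33 × 7.5324% = 1.0443%
β_Jory = ρ·σ_i/σ_m = 0.691 × 19.56 / 21.13 = 0.6397
E(R_Jory) = R_f + β × MRP = 1.0443% + 0.6397 × 7.5324% = 5.86%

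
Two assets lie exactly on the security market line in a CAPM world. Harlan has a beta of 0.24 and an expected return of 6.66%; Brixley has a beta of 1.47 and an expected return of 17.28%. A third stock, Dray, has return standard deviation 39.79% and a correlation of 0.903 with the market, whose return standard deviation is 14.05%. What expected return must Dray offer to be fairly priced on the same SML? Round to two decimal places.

26.67%

MRP = (17.28% − 6.66%) / (1.47 − 0.24) = 8.6341%
R_f = 6.66% − 0.24 × 8.6341% = 4.5878%
β_Dray = ρ·σ_i/σ_m = 0.903 × 39.79 / 14.05 = 2.5573
E(R_Dray) = R_f + β × MRP = 4.5878% + 2.5573 × 8.6341% = 26.67%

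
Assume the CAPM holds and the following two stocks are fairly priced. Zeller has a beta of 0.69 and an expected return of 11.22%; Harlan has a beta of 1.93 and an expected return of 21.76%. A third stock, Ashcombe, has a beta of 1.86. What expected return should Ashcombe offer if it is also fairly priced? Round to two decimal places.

MRP (SML slope) = (21.76% − 11.22%) / (1.93 − 0.69) = 10.54% / 1.24 = 8.5000%
R_f (intercept) = 11.22% − 0.69 × 8.5000% = 5.3550%
E(R_Ashcombe) = R_f + β × MRP = 5.3550% + 1.86 × 8.5000% = 21.17%

21.17%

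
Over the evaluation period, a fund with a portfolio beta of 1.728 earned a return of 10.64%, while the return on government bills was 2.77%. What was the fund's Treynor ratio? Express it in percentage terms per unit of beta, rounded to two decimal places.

Treynor = (R_P − R_f) / β_P = (10.64% − 2.77%) / 1.7280 = 7.87% / 1.7280 = 4.55%

4.55%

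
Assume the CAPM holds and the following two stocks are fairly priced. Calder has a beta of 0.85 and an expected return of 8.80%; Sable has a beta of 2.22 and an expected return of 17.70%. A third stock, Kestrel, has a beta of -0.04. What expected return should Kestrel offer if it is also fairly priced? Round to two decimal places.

3.02%

MRP (SML slope) = (17.70% − 8.80%) / (2.22 − 0.85) = 8.90% / 1.37 = 6.4964%
R_f (intercept) = 8.80% − 0.85 × 6.4964% = 3.2781%
E(R_Kestrel) = R_f + β × MRP = 3.2781% + -0.04 × 6.4964% = 3.02%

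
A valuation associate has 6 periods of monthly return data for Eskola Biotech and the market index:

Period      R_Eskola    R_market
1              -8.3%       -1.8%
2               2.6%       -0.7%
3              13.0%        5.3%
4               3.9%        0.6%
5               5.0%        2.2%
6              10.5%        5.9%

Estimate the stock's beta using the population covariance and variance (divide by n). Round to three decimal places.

2.132

Mean R_i = (-8.3 + 2.6 + 13.0 + 3.9 + 5.0 + 10.5) / 6 = 4.4500%
Mean R_m = (-1.8 − 0.7 + 5.3 + 0.6 + 2.2 + 5.9) / 6 = 1.9167%
Σ(R_i − R̄_i)(R_m − R̄_m) = 106.1350  ⇒  Cov = 106.1350 / 6 = 17.6892
Σ(R_m − R̄_m)² = 49.7883  ⇒  Var(R_m) = 49.7883 / 6 = 8.2981
β = Cov / Var(R_m) = 17.6892 / 8.2981 = 2.1317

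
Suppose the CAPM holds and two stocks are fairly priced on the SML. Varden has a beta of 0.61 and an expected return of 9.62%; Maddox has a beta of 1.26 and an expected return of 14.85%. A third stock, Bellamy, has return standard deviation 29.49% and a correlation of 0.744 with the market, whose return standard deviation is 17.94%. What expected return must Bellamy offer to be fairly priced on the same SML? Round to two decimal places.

14.55%

MRP = (14.85% − 9.62%) / (1.26 − 0.61) = 8.0462%
R_f = 9.62% − 0.61 × 8.0462% = 4.7118%
β_Bellamy = ρ·σ_i/σ_m = 0.744 × 29.49 / 17.94 = 1.2230
E(R_Bellamy) = R_f + β × MRP = 4.7118% + 1.2230 × 8.0462% = 14.55%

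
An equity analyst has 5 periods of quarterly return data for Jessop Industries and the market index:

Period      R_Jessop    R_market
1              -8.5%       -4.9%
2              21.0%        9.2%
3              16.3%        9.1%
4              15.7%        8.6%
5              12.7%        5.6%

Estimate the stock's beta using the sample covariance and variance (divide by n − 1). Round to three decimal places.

Mean R_i = (-8.5 + 21.0 + 16.3 + 15.7 + 12.7) / 5 = 11.4400%
Mean R_m = (-4.9 + 9.2 + 9.1 + 8.6 + 5.6) / 5 = 5.5200%
Σ(R_i − R̄_i)(R_m − R̄_m) = 273.5760  ⇒  Cov = 273.5760 / 4 = 68.3940
Σ(R_m − R̄_m)² = 144.4280  ⇒  Var(R_m) = 144.4280 / 4 = 36.1070
β = Cov / Var(R_m) = 68.3940 / 36.1070 = 1.8942

1.894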